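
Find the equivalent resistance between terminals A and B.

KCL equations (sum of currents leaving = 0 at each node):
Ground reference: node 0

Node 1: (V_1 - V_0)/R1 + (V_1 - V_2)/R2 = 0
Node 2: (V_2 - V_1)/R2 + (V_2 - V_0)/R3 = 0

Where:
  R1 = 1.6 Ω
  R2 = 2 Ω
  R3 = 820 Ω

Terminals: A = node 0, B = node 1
Reduce the network between node 0 (A) and node 1 (B) by series/parallel combination:
  Rs1 = R3 + R2 (series, joined only at node 2) = 820 + 2 = 822 Ω
  Rp1 = R1 ‖ Rs1 (parallel, both between nodes 0 and 1) = 1/(1/1.6 + 1/822) = 1.597 Ω
R_eq = 1.597 Ω

Final answer: 1.597 Ω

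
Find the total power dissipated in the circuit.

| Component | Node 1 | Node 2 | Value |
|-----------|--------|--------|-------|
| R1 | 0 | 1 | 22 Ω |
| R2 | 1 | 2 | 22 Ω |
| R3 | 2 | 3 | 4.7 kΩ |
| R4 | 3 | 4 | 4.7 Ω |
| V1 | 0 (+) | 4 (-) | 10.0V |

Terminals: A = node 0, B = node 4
Nodal analysis, taking node 4 as the 0 V reference.
Source V1 fixes V_0 = 10 V.
KCL at each unknown node (sum of currents leaving = 0; resistances in Ω):
  Node 1: (V_1 - 10)/22 + (V_1 - V_2)/22 = 0
  Node 2: (V_2 - V_1)/22 + (V_2 - V_3)/4700 = 0
  Node 3: (V_3 - V_2)/4700 + (V_3 - 0)/4.7 = 0
Collecting terms (coefficients in siemens):
  0.09091·V_1 - 0.04545·V_2 = 0.4545
  0.04567·V_2 - 0.04545·V_1 - 0.0002128·V_3 = 0
  0.213·V_3 - 0.0002128·V_2 = 0
Solving these 3 simultaneous equations (Gaussian elimination) gives:
  V_1 = 9.954 V, V_2 = 9.907 V, V_3 = 0.009897 V
Power in each resistor, P = (ΔV)²/R:
  P_R1 = (10 - 9.954)²/22 = 0.00009756 W
  P_R2 = (9.954 - 9.907)²/22 = 0.00009756 W
  P_R3 = (9.907 - 0.009897)²/4700 = 0.02084 W
  P_R4 = (0.009897 - 0)²/4.7 = 0.00002084 W
P_total = P_R1 + P_R2 + P_R3 + P_R4 = 0.02106 W

Final answer: 0.02106 W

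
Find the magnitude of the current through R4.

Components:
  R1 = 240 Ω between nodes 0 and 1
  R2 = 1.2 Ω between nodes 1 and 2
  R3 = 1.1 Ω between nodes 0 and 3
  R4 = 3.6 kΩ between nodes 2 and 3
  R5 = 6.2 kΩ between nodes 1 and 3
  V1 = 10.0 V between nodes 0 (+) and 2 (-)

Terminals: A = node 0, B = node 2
Nodal analysis, taking node 2 as the 0 V reference.
Source V1 fixes V_0 = 10 V.
KCL at each unknown node (sum of currents leaving = 0; resistances in Ω):
  Node 1: (V_1 - 10)/240 + (V_1 - 0)/1.2 + (V_1 - V_3)/6200 = 0
  Node 3: (V_3 - 10)/1.1 + (V_3 - 0)/3600 + (V_3 - V_1)/6200 = 0
Collecting terms (coefficients in siemens):
  0.8377·V_1 - 0.0001613·V_3 = 0.04167
  0.9095·V_3 - 0.0001613·V_1 = 9.091
Determinant D = (0.8377)(0.9095) - (-0.0001613)(-0.0001613) = 0.7619
V_1 = [(0.04167)(0.9095) - (-0.0001613)(9.091)]/D = 0.05167 V
V_3 = [(0.8377)(9.091) - (0.04167)(-0.0001613)]/D = 9.995 V
I_R4 = (V_2 - V_3)/R4 = (0 - 9.995)/3600 = -0.002776 A
|I_R4| = 0.002776 A

Final answer: |I_R4| = 0.002776 A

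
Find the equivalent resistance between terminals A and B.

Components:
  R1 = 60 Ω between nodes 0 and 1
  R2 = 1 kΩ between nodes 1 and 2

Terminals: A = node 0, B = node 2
Reduce the network between node 0 (A) and node 2 (B) by series/parallel combination:
  Rs1 = R1 + R2 (series, joined only at node 1) = 60 + 1000 = 1060 Ω
R_eq = 1.06 kΩ

Final answer: 1.06 kΩ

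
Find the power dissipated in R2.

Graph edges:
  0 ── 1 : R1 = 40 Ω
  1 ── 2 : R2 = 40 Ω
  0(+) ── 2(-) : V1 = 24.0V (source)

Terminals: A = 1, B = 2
Nodal analysis, taking node 2 as the 0 V reference.
Source V1 fixes V_0 = 24 V.
KCL at each unknown node (sum of currents leaving = 0; resistances in Ω):
  Node 1: (V_1 - 24)/40 + (V_1 - 0)/40 = 0
Collecting terms: 0.05 × V_1 = 0.6  =>  V_1 = 12 V
I_R2 = (V_1 - V_2)/R2 = (12 - 0)/40 = 0.3 A
P_R2 = I_R2² × R2 = (0.3)² × 40 = 3.6 W

Final answer: 3.6 W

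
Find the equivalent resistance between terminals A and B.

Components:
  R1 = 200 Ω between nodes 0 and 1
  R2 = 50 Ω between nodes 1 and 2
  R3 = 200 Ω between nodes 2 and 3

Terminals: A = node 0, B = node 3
Reduce the network between node 0 (A) and node 3 (B) by series/parallel combination:
  Rs1 = R1 + R2 (series, joined only at node 1) = 200 + 50 = 250 Ω
  Rs2 = R3 + Rs1 (series, joined only at node 2) = 200 + 250 = 450 Ω
R_eq = 450 Ω

Final answer: 450 Ω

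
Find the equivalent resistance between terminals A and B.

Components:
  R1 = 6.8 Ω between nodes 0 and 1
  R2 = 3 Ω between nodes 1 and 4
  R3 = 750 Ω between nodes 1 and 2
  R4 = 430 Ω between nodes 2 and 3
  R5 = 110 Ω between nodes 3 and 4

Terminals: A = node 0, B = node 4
Reduce the network between node 0 (A) and node 4 (B) by series/parallel combination:
  Rs1 = R3 + R4 (series, joined only at node 2) = 750 + 430 = 1180 Ω
  Rs2 = R5 + Rs1 (series, joined only at node 3) = 110 + 1180 = 1290 Ω
  Rp1 = R2 ‖ Rs2 (parallel, both between nodes 1 and 4) = 1/(1/3 + 1/1290) = 2.993 Ω
  Rs3 = R1 + Rp1 (series, joined only at node 1) = 6.8 + 2.993 = 9.793 Ω
R_eq = 9.793 Ω

Final answer: 9.793 Ω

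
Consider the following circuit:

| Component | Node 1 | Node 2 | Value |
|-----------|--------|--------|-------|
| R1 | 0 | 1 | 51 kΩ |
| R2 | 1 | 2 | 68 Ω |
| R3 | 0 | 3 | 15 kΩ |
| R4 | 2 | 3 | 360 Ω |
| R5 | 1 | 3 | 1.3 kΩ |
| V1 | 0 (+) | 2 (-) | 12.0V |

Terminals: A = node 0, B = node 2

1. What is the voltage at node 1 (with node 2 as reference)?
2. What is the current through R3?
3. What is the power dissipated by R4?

Nodal analysis, taking node 2 as the 0 V reference.
Source V1 fixes V_0 = 12 V.
KCL at each unknown node (sum of currents leaving = 0; resistances in Ω):
  Node 1: (V_1 - 12)/51000 + (V_1 - 0)/68 + (V_1 - V_3)/1300 = 0
  Node 3: (V_3 - 12)/15000 + (V_3 - 0)/360 + (V_3 - V_1)/1300 = 0
Collecting terms (coefficients in siemens):
  0.01549·V_1 - 0.0007692·V_3 = 0.0002353
  0.003614·V_3 - 0.0007692·V_1 = 0.0008
Determinant D = (0.01549)(0.003614) - (-0.0007692)(-0.0007692) = 0.0000554
V_1 = [(0.0002353)(0.003614) - (-0.0007692)(0.0008)]/D = 0.02646 V
V_3 = [(0.01549)(0.0008) - (0.0002353)(-0.0007692)]/D = 0.227 V
Part 1:
  Read off the nodal solution: V_1 = 0.02646 V
Part 2:
  I_R3 = (V_0 - V_3)/R3 = (12 - 0.227)/15000 = 0.0007849 A
  Magnitude: I_R3 = 0.0007849 A
Part 3:
  I_R4 = (V_2 - V_3)/R4 = (0 - 0.227)/360 = -0.0006306 A
  P_R4 = I_R4² × R4 = (-0.0006306)² × 360 = 0.0001432 W

Final answers:
1. V_1 = 0.02646 V
2. I_R3 = 0.0007849 A
3. P_R4 = 0.0001432 W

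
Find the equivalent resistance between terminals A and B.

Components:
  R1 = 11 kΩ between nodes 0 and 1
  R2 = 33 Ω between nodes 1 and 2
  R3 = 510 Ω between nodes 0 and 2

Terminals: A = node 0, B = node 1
Reduce the network between node 0 (A) and node 1 (B) by series/parallel combination:
  Rs1 = R3 + R2 (series, joined only at node 2) = 510 + 33 = 543 Ω
  Rp1 = R1 ‖ Rs1 (parallel, both between nodes 0 and 1) = 1/(1/11000 + 1/543) = 517.5 Ω
R_eq = 517.5 Ω

Final answer: 517.5 Ω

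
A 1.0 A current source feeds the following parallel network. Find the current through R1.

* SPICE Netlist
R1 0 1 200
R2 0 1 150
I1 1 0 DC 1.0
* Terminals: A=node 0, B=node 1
All resistors sit directly between nodes 0 and 1, so they are in parallel and share one voltage V; the full source current 1 A splits among them.
1/R_par = 1/200 + 1/150 = 0.01167 S  =>  R_par = 85.71 Ω
V = I × R_par = 1 × 85.71 = 85.71 V
I_R1 = V/R1 = 85.71/200 = 0.4286 A

Final answer: 0.4286 A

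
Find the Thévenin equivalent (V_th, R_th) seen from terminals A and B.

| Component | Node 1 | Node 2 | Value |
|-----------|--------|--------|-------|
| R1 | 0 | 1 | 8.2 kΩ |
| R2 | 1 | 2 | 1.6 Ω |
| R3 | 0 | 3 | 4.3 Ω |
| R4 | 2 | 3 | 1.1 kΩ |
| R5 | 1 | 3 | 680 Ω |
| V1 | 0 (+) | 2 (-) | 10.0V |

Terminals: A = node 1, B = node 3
Step 1 — V_th is the open-circuit voltage V_A - V_B (nothing connected across the terminals).
Nodal analysis, taking node 2 as the 0 V reference.
Source V1 fixes V_0 = 10 V.
KCL at each unknown node (sum of currents leaving = 0; resistances in Ω):
  Node 1: (V_1 - 10)/8200 + (V_1 - 0)/1.6 + (V_1 - V_3)/680 = 0
  Node 3: (V_3 - 10)/4.3 + (V_3 - 0)/1100 + (V_3 - V_1)/680 = 0
Collecting terms (coefficients in siemens):
  0.6266·V_1 - 0.001471·V_3 = 0.00122
  0.2349·V_3 - 0.001471·V_1 = 2.326
Determinant D = (0.6266)(0.2349) - (-0.001471)(-0.001471) = 0.1472
V_1 = [(0.00122)(0.2349) - (-0.001471)(2.326)]/D = 0.02518 V
V_3 = [(0.6266)(2.326) - (0.00122)(-0.001471)]/D = 9.899 V
V_th = V_1 - V_3 = 0.02518 - 9.899 = -9.874 V
Step 2 — R_th: zero the source — replace V1 by a short circuit (node 2 merges into node 0) — and find the resistance seen between A (node 1) and B (node 3).
Reduce the network between node 1 (A) and node 3 (B) by series/parallel combination:
  Rp1 = R1 ‖ R2 (parallel, both between nodes 0 and 1) = 1/(1/8200 + 1/1.6) = 1.6 Ω
  Rp2 = R3 ‖ R4 (parallel, both between nodes 0 and 3) = 1/(1/4.3 + 1/1100) = 4.283 Ω
  Rs1 = Rp1 + Rp2 (series, joined only at node 0) = 1.6 + 4.283 = 5.883 Ω
  Rp3 = R5 ‖ Rs1 (parallel, both between nodes 1 and 3) = 1/(1/680 + 1/5.883) = 5.832 Ω
R_th = 5.832 Ω

Final answer: V_th = -9.874 V, R_th = 5.832 Ω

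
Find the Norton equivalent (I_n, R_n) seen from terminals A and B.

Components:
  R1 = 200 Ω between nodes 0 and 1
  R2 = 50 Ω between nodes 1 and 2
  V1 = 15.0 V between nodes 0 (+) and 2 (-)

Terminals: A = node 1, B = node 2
Find the Thévenin equivalent first; then I_n = V_th/R_th and R_n = R_th.
Step 1 — V_th is the open-circuit voltage V_A - V_B (nothing connected across the terminals).
Nodal analysis, taking node 2 as the 0 V reference.
Source V1 fixes V_0 = 15 V.
KCL at each unknown node (sum of currents leaving = 0; resistances in Ω):
  Node 1: (V_1 - 15)/200 + (V_1 - 0)/50 = 0
Collecting terms: 0.025 × V_1 = 0.075  =>  V_1 = 3 V
V_th = V_1 - V_2 = 3 - 0 = 3 V
Step 2 — R_th: zero the source — replace V1 by a short circuit (node 2 merges into node 0) — and find the resistance seen between A (node 1) and B (node 0).
Reduce the network between node 1 (A) and node 0 (B) by series/parallel combination:
  Rp1 = R1 ‖ R2 (parallel, both between nodes 0 and 1) = 1/(1/200 + 1/50) = 40 Ω
R_th = 40 Ω
I_n = V_th/R_th = 3/40 = 0.075 A, and R_n = R_th = 40 Ω

Final answer: I_n = 0.075 A, R_n = 40 Ω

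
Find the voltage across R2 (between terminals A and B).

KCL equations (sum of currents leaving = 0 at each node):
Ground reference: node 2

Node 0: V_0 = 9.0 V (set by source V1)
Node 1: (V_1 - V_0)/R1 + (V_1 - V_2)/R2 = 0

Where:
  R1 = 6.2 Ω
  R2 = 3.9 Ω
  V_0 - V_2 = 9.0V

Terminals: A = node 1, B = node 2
R1 and R2 are in series across V1 (node 0 → node 1 → node 2), and the output A–B is taken across R2, so this is a voltage divider.
Series current: I = V1/(R1 + R2) = 9/(6.2 + 3.9) = 9/10.1 = 0.8911 A
V_R2 = I × R2 = V1 × R2/(R1 + R2) = 9 × 3.9/10.1 = 3.475 V

Final answer: 3.475 V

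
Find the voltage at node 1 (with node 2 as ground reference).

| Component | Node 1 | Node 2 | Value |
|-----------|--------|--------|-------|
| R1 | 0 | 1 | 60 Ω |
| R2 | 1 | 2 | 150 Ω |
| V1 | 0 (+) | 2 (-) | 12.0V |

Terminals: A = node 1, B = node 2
Nodal analysis, taking node 2 as the 0 V reference.
Source V1 fixes V_0 = 12 V.
KCL at each unknown node (sum of currents leaving = 0; resistances in Ω):
  Node 1: (V_1 - 12)/60 + (V_1 - 0)/150 = 0
Collecting terms: 0.02333 × V_1 = 0.2  =>  V_1 = 8.571 V
The requested potential is V_1 = 8.571 V.

Final answer: V_1 = 8.571 V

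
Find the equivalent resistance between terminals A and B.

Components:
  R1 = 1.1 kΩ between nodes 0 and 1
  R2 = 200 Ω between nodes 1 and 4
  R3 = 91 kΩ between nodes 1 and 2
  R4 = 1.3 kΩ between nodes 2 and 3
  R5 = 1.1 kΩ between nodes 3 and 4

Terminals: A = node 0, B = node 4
Reduce the network between node 0 (A) and node 4 (B) by series/parallel combination:
  Rs1 = R3 + R4 (series, joined only at node 2) = 91000 + 1300 = 92300 Ω
  Rs2 = R5 + Rs1 (series, joined only at node 3) = 1100 + 92300 = 93400 Ω
  Rp1 = R2 ‖ Rs2 (parallel, both between nodes 1 and 4) = 1/(1/200 + 1/93400) = 199.6 Ω
  Rs3 = R1 + Rp1 (series, joined only at node 1) = 1100 + 199.6 = 1300 Ω
R_eq = 1.3 kΩ

Final answer: 1.3 kΩ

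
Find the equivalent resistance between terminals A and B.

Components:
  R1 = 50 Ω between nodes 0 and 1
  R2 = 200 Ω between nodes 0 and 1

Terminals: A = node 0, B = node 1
Reduce the network between node 0 (A) and node 1 (B) by series/parallel combination:
  Rp1 = R1 ‖ R2 (parallel, both between nodes 0 and 1) = 1/(1/50 + 1/200) = 40 Ω
R_eq = 40 Ω

Final answer: 40 Ω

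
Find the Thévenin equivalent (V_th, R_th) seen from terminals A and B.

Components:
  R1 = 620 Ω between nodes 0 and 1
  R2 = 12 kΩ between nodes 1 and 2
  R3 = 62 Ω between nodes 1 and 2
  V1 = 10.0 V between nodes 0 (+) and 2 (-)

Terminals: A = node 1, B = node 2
Step 1 — V_th is the open-circuit voltage V_A - V_B (nothing connected across the terminals).
Nodal analysis, taking node 2 as the 0 V reference.
Source V1 fixes V_0 = 10 V.
KCL at each unknown node (sum of currents leaving = 0; resistances in Ω):
  Node 1: (V_1 - 10)/620 + (V_1 - 0)/12000 + (V_1 - 0)/62 = 0
Collecting terms: 0.01783 × V_1 = 0.01613  =>  V_1 = 0.9048 V
V_th = V_1 - V_2 = 0.9048 - 0 = 0.9048 V
Step 2 — R_th: zero the source — replace V1 by a short circuit (node 2 merges into node 0) — and find the resistance seen between A (node 1) and B (node 0).
Reduce the network between node 1 (A) and node 0 (B) by series/parallel combination:
  Rp1 = R1 ‖ R2 ‖ R3 (parallel, all between nodes 0 and 1) = 1/(1/620 + 1/12000 + 1/62) = 56.1 Ω
R_th = 56.1 Ω

Final answer: V_th = 0.9048 V, R_th = 56.1 Ω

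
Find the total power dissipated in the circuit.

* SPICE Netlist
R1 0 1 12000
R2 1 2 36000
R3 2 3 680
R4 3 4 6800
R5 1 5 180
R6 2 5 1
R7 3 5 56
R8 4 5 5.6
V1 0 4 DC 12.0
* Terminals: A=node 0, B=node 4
Nodal analysis, taking node 4 as the 0 V reference.
Source V1 fixes V_0 = 12 V.
KCL at each unknown node (sum of currents leaving = 0; resistances in Ω):
  Node 1: (V_1 - 12)/12000 + (V_1 - V_2)/36000 + (V_1 - V_5)/180 = 0
  Node 2: (V_2 - V_1)/36000 + (V_2 - V_3)/680 + (V_2 - V_5)/1 = 0
  Node 3: (V_3 - V_2)/680 + (V_3 - 0)/6800 + (V_3 - V_5)/56 = 0
  Node 5: (V_5 - V_1)/180 + (V_5 - V_2)/1 + (V_5 - V_3)/56 + (V_5 - 0)/5.6 = 0
Collecting terms (coefficients in siemens):
  0.005667·V_1 - 0.00002778·V_2 - 0.005556·V_5 = 0.001
  1.001·V_2 - 0.00002778·V_1 - 0.001471·V_3 - 1·V_5 = 0
  0.01947·V_3 - 0.001471·V_2 - 0.01786·V_5 = 0
  1.202·V_5 - 0.005556·V_1 - 1·V_2 - 0.01786·V_3 = 0
Solving these 4 simultaneous equations (Gaussian elimination) gives:
  V_1 = 0.1819 V, V_2 = 0.005515 V, V_3 = 0.005469 V, V_5 = 0.005511 V
Power in each resistor, P = (ΔV)²/R:
  P_R1 = (12 - 0.1819)²/12000 = 0.01164 W
  P_R2 = (0.1819 - 0.005515)²/36000 = 0.0000008642 W
  P_R3 = (0.005515 - 0.005469)²/680 = 0.000000000003122 W
  P_R4 = (0.005469 - 0)²/6800 = 0.000000004399 W
  P_R5 = (0.1819 - 0.005511)²/180 = 0.0001729 W
  P_R6 = (0.005515 - 0.005511)²/1 = 0.00000000002335 W
  P_R7 = (0.005469 - 0.005511)²/56 = 0.00000000003038 W
  P_R8 = (0 - 0.005511)²/5.6 = 0.000005423 W
P_total = P_R1 + P_R2 + P_R3 + P_R4 + P_R5 + P_R6 + P_R7 + P_R8 = 0.01182 W

Final answer: 0.01182 W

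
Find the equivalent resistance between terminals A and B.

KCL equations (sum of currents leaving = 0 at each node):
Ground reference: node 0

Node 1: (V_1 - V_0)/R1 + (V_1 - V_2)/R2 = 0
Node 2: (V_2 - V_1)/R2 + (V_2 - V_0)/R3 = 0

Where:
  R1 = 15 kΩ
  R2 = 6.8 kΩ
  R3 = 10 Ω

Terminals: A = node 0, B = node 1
Reduce the network between node 0 (A) and node 1 (B) by series/parallel combination:
  Rs1 = R3 + R2 (series, joined only at node 2) = 10 + 6800 = 6810 Ω
  Rp1 = R1 ‖ Rs1 (parallel, both between nodes 0 and 1) = 1/(1/15000 + 1/6810) = 4684 Ω
R_eq = 4.684 kΩ

Final answer: 4.684 kΩ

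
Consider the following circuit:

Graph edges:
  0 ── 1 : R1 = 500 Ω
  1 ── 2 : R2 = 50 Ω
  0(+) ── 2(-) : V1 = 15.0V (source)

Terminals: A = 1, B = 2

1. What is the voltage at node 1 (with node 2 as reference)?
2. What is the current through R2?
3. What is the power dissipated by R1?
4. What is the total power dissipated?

Nodal analysis, taking node 2 as the 0 V reference.
Source V1 fixes V_0 = 15 V.
KCL at each unknown node (sum of currents leaving = 0; resistances in Ω):
  Node 1: (V_1 - 15)/500 + (V_1 - 0)/50 = 0
Collecting terms: 0.022 × V_1 = 0.03  =>  V_1 = 1.364 V
Part 1:
  Read off the nodal solution: V_1 = 1.364 V
Part 2:
  I_R2 = (V_1 - V_2)/R2 = (1.364 - 0)/50 = 0.02727 A
  Magnitude: I_R2 = 0.02727 A
Part 3:
  I_R1 = (V_0 - V_1)/R1 = (15 - 1.364)/500 = 0.02727 A
  P_R1 = I_R1² × R1 = (0.02727)² × 500 = 0.3719 W
Part 4:
  Power in each resistor, P = (ΔV)²/R:
    P_R1 = (15 - 1.364)²/500 = 0.3719 W
    P_R2 = (1.364 - 0)²/50 = 0.03719 W
  P_total = P_R1 + P_R2 = 0.4091 W

Final answers:
1. V_1 = 1.364 V
2. I_R2 = 0.02727 A
3. P_R1 = 0.3719 W
4. P_total = 0.4091 W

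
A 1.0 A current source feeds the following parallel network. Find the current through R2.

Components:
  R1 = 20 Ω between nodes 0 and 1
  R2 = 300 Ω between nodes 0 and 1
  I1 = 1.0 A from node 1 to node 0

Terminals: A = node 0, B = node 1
All resistors sit directly between nodes 0 and 1, so they are in parallel and share one voltage V; the full source current 1 A splits among them.
1/R_par = 1/20 + 1/300 = 0.05333 S  =>  R_par = 18.75 Ω
V = I × R_par = 1 × 18.75 = 18.75 V
I_R2 = V/R2 = 18.75/300 = 0.0625 A

Final answer: 0.0625 A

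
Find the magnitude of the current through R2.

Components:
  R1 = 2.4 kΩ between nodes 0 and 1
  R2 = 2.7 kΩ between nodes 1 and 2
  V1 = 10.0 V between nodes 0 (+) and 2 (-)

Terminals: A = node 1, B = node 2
Nodal analysis, taking node 2 as the 0 V reference.
Source V1 fixes V_0 = 10 V.
KCL at each unknown node (sum of currents leaving = 0; resistances in Ω):
  Node 1: (V_1 - 10)/2400 + (V_1 - 0)/2700 = 0
Collecting terms: 0.000787 × V_1 = 0.004167  =>  V_1 = 5.294 V
I_R2 = (V_1 - V_2)/R2 = (5.294 - 0)/2700 = 0.001961 A
|I_R2| = 0.001961 A

Final answer: |I_R2| = 0.001961 A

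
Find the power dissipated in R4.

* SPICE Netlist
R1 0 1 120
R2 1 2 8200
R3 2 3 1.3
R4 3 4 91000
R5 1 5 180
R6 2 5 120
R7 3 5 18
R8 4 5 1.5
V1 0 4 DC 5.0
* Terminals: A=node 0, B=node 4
Nodal analysis, taking node 4 as the 0 V reference.
Source V1 fixes V_0 = 5 V.
KCL at each unknown node (sum of currents leaving = 0; resistances in Ω):
  Node 1: (V_1 - 5)/120 + (V_1 - V_2)/8200 + (V_1 - V_5)/180 = 0
  Node 2: (V_2 - V_1)/8200 + (V_2 - V_3)/1.3 + (V_2 - V_5)/120 = 0
  Node 3: (V_3 - V_2)/1.3 + (V_3 - 0)/91000 + (V_3 - V_5)/18 = 0
  Node 5: (V_5 - V_1)/180 + (V_5 - V_2)/120 + (V_5 - V_3)/18 + (V_5 - 0)/1.5 = 0
Collecting terms (coefficients in siemens):
  0.01401·V_1 - 0.000122·V_2 - 0.005556·V_5 = 0.04167
  0.7777·V_2 - 0.000122·V_1 - 0.7692·V_3 - 0.008333·V_5 = 0
  0.8248·V_3 - 0.7692·V_2 - 0.05556·V_5 = 0
  0.7361·V_5 - 0.005556·V_1 - 0.008333·V_2 - 0.05556·V_3 = 0
Solving these 4 simultaneous equations (Gaussian elimination) gives:
  V_1 = 2.984 V, V_2 = 0.03118 V, V_3 = 0.03078 V, V_5 = 0.0252 V
I_R4 = (V_3 - V_4)/R4 = (0.03078 - 0)/91000 = 0.0000003382 A
P_R4 = I_R4² × R4 = (0.0000003382)² × 91000 = 0.00000001041 W

Final answer: 1.041e-08 W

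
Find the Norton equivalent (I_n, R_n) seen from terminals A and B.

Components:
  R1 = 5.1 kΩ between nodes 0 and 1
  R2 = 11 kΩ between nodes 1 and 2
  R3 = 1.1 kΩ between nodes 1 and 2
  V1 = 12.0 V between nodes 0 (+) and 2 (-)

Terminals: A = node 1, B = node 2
Find the Thévenin equivalent first; then I_n = V_th/R_th and R_n = R_th.
Step 1 — V_th is the open-circuit voltage V_A - V_B (nothing connected across the terminals).
Nodal analysis, taking node 2 as the 0 V reference.
Source V1 fixes V_0 = 12 V.
KCL at each unknown node (sum of currents leaving = 0; resistances in Ω):
  Node 1: (V_1 - 12)/5100 + (V_1 - 0)/11000 + (V_1 - 0)/1100 = 0
Collecting terms: 0.001196 × V_1 = 0.002353  =>  V_1 = 1.967 V
V_th = V_1 - V_2 = 1.967 - 0 = 1.967 V
Step 2 — R_th: zero the source — replace V1 by a short circuit (node 2 merges into node 0) — and find the resistance seen between A (node 1) and B (node 0).
Reduce the network between node 1 (A) and node 0 (B) by series/parallel combination:
  Rp1 = R1 ‖ R2 ‖ R3 (parallel, all between nodes 0 and 1) = 1/(1/5100 + 1/11000 + 1/1100) = 836.1 Ω
R_th = 836.1 Ω
I_n = V_th/R_th = 1.967/836.1 = 0.002353 A, and R_n = R_th = 836.1 Ω

Final answer: I_n = 0.002353 A, R_n = 836.1 Ω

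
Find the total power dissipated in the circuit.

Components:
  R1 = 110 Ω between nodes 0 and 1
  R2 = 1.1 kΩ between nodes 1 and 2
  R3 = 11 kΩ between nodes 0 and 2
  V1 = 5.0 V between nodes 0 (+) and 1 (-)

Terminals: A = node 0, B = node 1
Nodal analysis, taking node 1 as the 0 V reference.
Source V1 fixes V_0 = 5 V.
KCL at each unknown node (sum of currents leaving = 0; resistances in Ω):
  Node 2: (V_2 - 0)/1100 + (V_2 - 5)/11000 = 0
Collecting terms: 0.001 × V_2 = 0.0004545  =>  V_2 = 0.4545 V
Power in each resistor, P = (ΔV)²/R:
  P_R1 = (5 - 0)²/110 = 0.2273 W
  P_R2 = (0 - 0.4545)²/1100 = 0.0001878 W
  P_R3 = (5 - 0.4545)²/11000 = 0.001878 W
P_total = P_R1 + P_R2 + P_R3 = 0.2293 W

Final answer: 0.2293 W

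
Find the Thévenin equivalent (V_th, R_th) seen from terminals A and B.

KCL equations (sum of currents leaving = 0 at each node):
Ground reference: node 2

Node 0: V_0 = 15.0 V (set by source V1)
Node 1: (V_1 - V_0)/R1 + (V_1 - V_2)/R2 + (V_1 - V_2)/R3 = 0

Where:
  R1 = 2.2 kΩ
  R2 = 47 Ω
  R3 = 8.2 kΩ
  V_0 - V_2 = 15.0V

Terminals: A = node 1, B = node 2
Step 1 — V_th is the open-circuit voltage V_A - V_B (nothing connected across the terminals).
Nodal analysis, taking node 2 as the 0 V reference.
Source V1 fixes V_0 = 15 V.
KCL at each unknown node (sum of currents leaving = 0; resistances in Ω):
  Node 1: (V_1 - 15)/2200 + (V_1 - 0)/47 + (V_1 - 0)/8200 = 0
Collecting terms: 0.02185 × V_1 = 0.006818  =>  V_1 = 0.312 V
V_th = V_1 - V_2 = 0.312 - 0 = 0.312 V
Step 2 — R_th: zero the source — replace V1 by a short circuit (node 2 merges into node 0) — and find the resistance seen between A (node 1) and B (node 0).
Reduce the network between node 1 (A) and node 0 (B) by series/parallel combination:
  Rp1 = R1 ‖ R2 ‖ R3 (parallel, all between nodes 0 and 1) = 1/(1/2200 + 1/47 + 1/8200) = 45.76 Ω
R_th = 45.76 Ω

Final answer: V_th = 0.312 V, R_th = 45.76 Ω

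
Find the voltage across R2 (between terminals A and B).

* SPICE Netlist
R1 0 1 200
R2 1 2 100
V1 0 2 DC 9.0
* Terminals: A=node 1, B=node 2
R1 and R2 are in series across V1 (node 0 → node 1 → node 2), and the output A–B is taken across R2, so this is a voltage divider.
Series current: I = V1/(R1 + R2) = 9/(200 + 100) = 9/300 = 0.03 A
V_R2 = I × R2 = V1 × R2/(R1 + R2) = 9 × 100/300 = 3 V

Final answer: 3 V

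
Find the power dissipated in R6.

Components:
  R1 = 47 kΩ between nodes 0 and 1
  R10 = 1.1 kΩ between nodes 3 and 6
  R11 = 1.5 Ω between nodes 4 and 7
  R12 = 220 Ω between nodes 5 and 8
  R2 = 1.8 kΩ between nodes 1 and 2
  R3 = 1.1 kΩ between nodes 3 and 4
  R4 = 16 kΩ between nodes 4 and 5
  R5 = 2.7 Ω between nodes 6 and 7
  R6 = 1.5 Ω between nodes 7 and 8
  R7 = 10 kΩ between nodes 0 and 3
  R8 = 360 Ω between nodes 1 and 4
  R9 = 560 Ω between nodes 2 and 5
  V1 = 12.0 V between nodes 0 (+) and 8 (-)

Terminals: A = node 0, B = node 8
Nodal analysis, taking node 8 as the 0 V reference.
Source V1 fixes V_0 = 12 V.
KCL at each unknown node (sum of currents leaving = 0; resistances in Ω):
  Node 1: (V_1 - 12)/47000 + (V_1 - V_2)/1800 + (V_1 - V_4)/360 = 0
  Node 2: (V_2 - V_1)/1800 + (V_2 - V_5)/560 = 0
  Node 3: (V_3 - V_4)/1100 + (V_3 - 12)/10000 + (V_3 - V_6)/1100 = 0
  Node 4: (V_4 - V_3)/1100 + (V_4 - V_5)/16000 + (V_4 - V_1)/360 + (V_4 - V_7)/1.5 = 0
  Node 5: (V_5 - V_4)/16000 + (V_5 - V_2)/560 + (V_5 - 0)/220 = 0
  Node 6: (V_6 - V_7)/2.7 + (V_6 - V_3)/1100 = 0
  Node 7: (V_7 - V_6)/2.7 + (V_7 - 0)/1.5 + (V_7 - V_4)/1.5 = 0
Collecting terms (coefficients in siemens):
  0.003355·V_1 - 0.0005556·V_2 - 0.002778·V_4 = 0.0002553
  0.002341·V_2 - 0.0005556·V_1 - 0.001786·V_5 = 0
  0.001918·V_3 - 0.0009091·V_4 - 0.0009091·V_6 = 0.0012
  0.6704·V_4 - 0.002778·V_1 - 0.0009091·V_3 - 0.0000625·V_5 - 0.6667·V_7 = 0
  0.006394·V_5 - 0.001786·V_2 - 0.0000625·V_4 = 0
  0.3713·V_6 - 0.0009091·V_3 - 0.3704·V_7 = 0
  1.704·V_7 - 0.6667·V_4 - 0.3704·V_6 = 0
Solving these 7 simultaneous equations (Gaussian elimination) gives:
  V_1 = 0.08293 V, V_2 = 0.02503 V, V_3 = 0.6288 V, V_4 = 0.003224 V
  V_5 = 0.007023 V, V_6 = 0.003573 V, V_7 = 0.002038 V
I_R6 = (V_7 - V_8)/R6 = (0.002038 - 0)/1.5 = 0.001359 A
P_R6 = I_R6² × R6 = (0.001359)² × 1.5 = 0.000002769 W

Final answer: 2.769e-06 W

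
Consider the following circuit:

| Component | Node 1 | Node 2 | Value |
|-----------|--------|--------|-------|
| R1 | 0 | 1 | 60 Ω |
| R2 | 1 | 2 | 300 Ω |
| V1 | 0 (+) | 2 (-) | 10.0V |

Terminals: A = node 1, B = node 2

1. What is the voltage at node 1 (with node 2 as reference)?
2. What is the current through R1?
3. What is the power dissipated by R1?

Nodal analysis, taking node 2 as the 0 V reference.
Source V1 fixes V_0 = 10 V.
KCL at each unknown node (sum of currents leaving = 0; resistances in Ω):
  Node 1: (V_1 - 10)/60 + (V_1 - 0)/300 = 0
Collecting terms: 0.02 × V_1 = 0.1667  =>  V_1 = 8.333 V
Part 1:
  Read off the nodal solution: V_1 = 8.333 V
Part 2:
  I_R1 = (V_0 - V_1)/R1 = (10 - 8.333)/60 = 0.02778 A
  Magnitude: I_R1 = 0.02778 A
Part 3:
  I_R1 = (V_0 - V_1)/R1 = (10 - 8.333)/60 = 0.02778 A
  P_R1 = I_R1² × R1 = (0.02778)² × 60 = 0.0463 W

Final answers:
1. V_1 = 8.333 V
2. I_R1 = 0.02778 A
3. P_R1 = 0.0463 W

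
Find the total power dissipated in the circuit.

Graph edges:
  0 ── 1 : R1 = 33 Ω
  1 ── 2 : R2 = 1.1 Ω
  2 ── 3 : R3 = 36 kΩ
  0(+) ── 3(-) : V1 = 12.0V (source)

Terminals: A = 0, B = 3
Nodal analysis, taking node 3 as the 0 V reference.
Source V1 fixes V_0 = 12 V.
KCL at each unknown node (sum of currents leaving = 0; resistances in Ω):
  Node 1: (V_1 - 12)/33 + (V_1 - V_2)/1.1 = 0
  Node 2: (V_2 - V_1)/1.1 + (V_2 - 0)/36000 = 0
Collecting terms (coefficients in siemens):
  0.9394·V_1 - 0.9091·V_2 = 0.3636
  0.9091·V_2 - 0.9091·V_1 = 0
Determinant D = (0.9394)(0.9091) - (-0.9091)(-0.9091) = 0.02757
V_1 = [(0.3636)(0.9091) - (-0.9091)(0)]/D = 11.99 V
V_2 = [(0.9394)(0) - (0.3636)(-0.9091)]/D = 11.99 V
Power in each resistor, P = (ΔV)²/R:
  P_R1 = (12 - 11.99)²/33 = 0.00000366 W
  P_R2 = (11.99 - 11.99)²/1.1 = 0.000000122 W
  P_R3 = (11.99 - 0)²/36000 = 0.003992 W
P_total = P_R1 + P_R2 + P_R3 = 0.003996 W

Final answer: 0.003996 W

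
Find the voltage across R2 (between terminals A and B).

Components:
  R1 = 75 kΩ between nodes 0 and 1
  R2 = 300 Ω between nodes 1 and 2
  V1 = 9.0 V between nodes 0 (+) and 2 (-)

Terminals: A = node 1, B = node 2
R1 and R2 are in series across V1 (node 0 → node 1 → node 2), and the output A–B is taken across R2, so this is a voltage divider.
Series current: I = V1/(R1 + R2) = 9/(75000 + 300) = 9/75300 = 0.0001195 A
V_R2 = I × R2 = V1 × R2/(R1 + R2) = 9 × 300/75300 = 0.03586 V

Final answer: 0.03586 V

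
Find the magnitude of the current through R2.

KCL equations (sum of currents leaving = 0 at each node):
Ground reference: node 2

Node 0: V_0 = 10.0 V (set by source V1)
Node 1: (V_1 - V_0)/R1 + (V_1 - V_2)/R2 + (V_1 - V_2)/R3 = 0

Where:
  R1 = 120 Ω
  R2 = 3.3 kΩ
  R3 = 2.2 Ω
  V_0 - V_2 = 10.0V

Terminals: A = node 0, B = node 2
Nodal analysis, taking node 2 as the 0 V reference.
Source V1 fixes V_0 = 10 V.
KCL at each unknown node (sum of currents leaving = 0; resistances in Ω):
  Node 1: (V_1 - 10)/120 + (V_1 - 0)/3300 + (V_1 - 0)/2.2 = 0
Collecting terms: 0.4632 × V_1 = 0.08333  =>  V_1 = 0.1799 V
I_R2 = (V_1 - V_2)/R2 = (0.1799 - 0)/3300 = 0.00005452 A
|I_R2| = 0.00005452 A

Final answer: |I_R2| = 5.452e-05 A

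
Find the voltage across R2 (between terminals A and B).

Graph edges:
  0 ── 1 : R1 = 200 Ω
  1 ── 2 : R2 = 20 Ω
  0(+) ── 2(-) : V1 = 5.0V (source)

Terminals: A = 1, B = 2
R1 and R2 are in series across V1 (node 0 → node 1 → node 2), and the output A–B is taken across R2, so this is a voltage divider.
Series current: I = V1/(R1 + R2) = 5/(200 + 20) = 5/220 = 0.02273 A
V_R2 = I × R2 = V1 × R2/(R1 + R2) = 5 × 20/220 = 0.4545 V

Final answer: 0.4545 V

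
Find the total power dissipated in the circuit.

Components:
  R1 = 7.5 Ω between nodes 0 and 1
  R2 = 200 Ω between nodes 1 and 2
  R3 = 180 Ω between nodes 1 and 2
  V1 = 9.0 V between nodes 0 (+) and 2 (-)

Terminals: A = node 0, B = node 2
Nodal analysis, taking node 2 as the 0 V reference.
Source V1 fixes V_0 = 9 V.
KCL at each unknown node (sum of currents leaving = 0; resistances in Ω):
  Node 1: (V_1 - 9)/7.5 + (V_1 - 0)/200 + (V_1 - 0)/180 = 0
Collecting terms: 0.1439 × V_1 = 1.2  =>  V_1 = 8.34 V
Power in each resistor, P = (ΔV)²/R:
  P_R1 = (9 - 8.34)²/7.5 = 0.05812 W
  P_R2 = (8.34 - 0)²/200 = 0.3478 W
  P_R3 = (8.34 - 0)²/180 = 0.3864 W
P_total = P_R1 + P_R2 + P_R3 = 0.7923 W

Final answer: 0.7923 W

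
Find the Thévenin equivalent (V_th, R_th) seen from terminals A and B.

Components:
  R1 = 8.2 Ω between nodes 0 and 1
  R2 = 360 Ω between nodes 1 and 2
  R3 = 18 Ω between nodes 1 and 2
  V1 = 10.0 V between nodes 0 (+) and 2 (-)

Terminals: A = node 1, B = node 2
Step 1 — V_th is the open-circuit voltage V_A - V_B (nothing connected across the terminals).
Nodal analysis, taking node 2 as the 0 V reference.
Source V1 fixes V_0 = 10 V.
KCL at each unknown node (sum of currents leaving = 0; resistances in Ω):
  Node 1: (V_1 - 10)/8.2 + (V_1 - 0)/360 + (V_1 - 0)/18 = 0
Collecting terms: 0.1803 × V_1 = 1.22  =>  V_1 = 6.764 V
V_th = V_1 - V_2 = 6.764 - 0 = 6.764 V
Step 2 — R_th: zero the source — replace V1 by a short circuit (node 2 merges into node 0) — and find the resistance seen between A (node 1) and B (node 0).
Reduce the network between node 1 (A) and node 0 (B) by series/parallel combination:
  Rp1 = R1 ‖ R2 ‖ R3 (parallel, all between nodes 0 and 1) = 1/(1/8.2 + 1/360 + 1/18) = 5.547 Ω
R_th = 5.547 Ω

Final answer: V_th = 6.764 V, R_th = 5.547 Ω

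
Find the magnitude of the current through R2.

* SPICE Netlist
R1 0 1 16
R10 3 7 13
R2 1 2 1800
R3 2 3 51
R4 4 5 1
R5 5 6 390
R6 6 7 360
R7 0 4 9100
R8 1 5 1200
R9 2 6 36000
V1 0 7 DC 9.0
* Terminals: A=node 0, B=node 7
Nodal analysis, taking node 7 as the 0 V reference.
Source V1 fixes V_0 = 9 V.
KCL at each unknown node (sum of currents leaving = 0; resistances in Ω):
  Node 1: (V_1 - 9)/16 + (V_1 - V_2)/1800 + (V_1 - V_5)/1200 = 0
  Node 2: (V_2 - V_1)/1800 + (V_2 - V_3)/51 + (V_2 - V_6)/36000 = 0
  Node 3: (V_3 - V_2)/51 + (V_3 - 0)/13 = 0
  Node 4: (V_4 - V_5)/1 + (V_4 - 9)/9100 = 0
  Node 5: (V_5 - V_4)/1 + (V_5 - V_6)/390 + (V_5 - V_1)/1200 = 0
  Node 6: (V_6 - V_5)/390 + (V_6 - 0)/360 + (V_6 - V_2)/36000 = 0
Collecting terms (coefficients in siemens):
  0.06389·V_1 - 0.0005556·V_2 - 0.0008333·V_5 = 0.5625
  0.02019·V_2 - 0.0005556·V_1 - 0.01961·V_3 - 0.00002778·V_6 = 0
  0.09653·V_3 - 0.01961·V_2 = 0
  1·V_4 - 1·V_5 = 0.000989
  1.003·V_5 - 0.0008333·V_1 - 1·V_4 - 0.002564·V_6 = 0
  0.00537·V_6 - 0.00002778·V_2 - 0.002564·V_5 = 0
Solving these 6 simultaneous equations (Gaussian elimination) gives:
  V_1 = 8.855 V, V_2 = 0.3065 V, V_3 = 0.06226 V, V_4 = 3.668 V
  V_5 = 3.667 V, V_6 = 1.753 V
I_R2 = (V_1 - V_2)/R2 = (8.855 - 0.3065)/1800 = 0.004749 A
|I_R2| = 0.004749 A

Final answer: |I_R2| = 0.004749 A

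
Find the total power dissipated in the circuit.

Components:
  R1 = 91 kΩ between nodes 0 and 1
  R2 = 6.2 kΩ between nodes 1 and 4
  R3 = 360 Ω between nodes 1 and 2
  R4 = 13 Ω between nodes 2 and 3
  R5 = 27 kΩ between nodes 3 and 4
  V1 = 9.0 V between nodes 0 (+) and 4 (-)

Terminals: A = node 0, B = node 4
Nodal analysis, taking node 4 as the 0 V reference.
Source V1 fixes V_0 = 9 V.
KCL at each unknown node (sum of currents leaving = 0; resistances in Ω):
  Node 1: (V_1 - 9)/91000 + (V_1 - 0)/6200 + (V_1 - V_2)/360 = 0
  Node 2: (V_2 - V_1)/360 + (V_2 - V_3)/13 = 0
  Node 3: (V_3 - V_2)/13 + (V_3 - 0)/27000 = 0
Collecting terms (coefficients in siemens):
  0.00295·V_1 - 0.002778·V_2 = 0.0000989
  0.0797·V_2 - 0.002778·V_1 - 0.07692·V_3 = 0
  0.07696·V_3 - 0.07692·V_2 = 0
Solving these 3 simultaneous equations (Gaussian elimination) gives:
  V_1 = 0.4736 V, V_2 = 0.4674 V, V_3 = 0.4672 V
Power in each resistor, P = (ΔV)²/R:
  P_R1 = (9 - 0.4736)²/91000 = 0.0007989 W
  P_R2 = (0.4736 - 0)²/6200 = 0.00003618 W
  P_R3 = (0.4736 - 0.4674)²/360 = 0.0000001078 W
  P_R4 = (0.4674 - 0.4672)²/13 = 0.000000003892 W
  P_R5 = (0.4672 - 0)²/27000 = 0.000008084 W
P_total = P_R1 + P_R2 + P_R3 + P_R4 + P_R5 = 0.0008433 W

Final answer: 0.0008433 W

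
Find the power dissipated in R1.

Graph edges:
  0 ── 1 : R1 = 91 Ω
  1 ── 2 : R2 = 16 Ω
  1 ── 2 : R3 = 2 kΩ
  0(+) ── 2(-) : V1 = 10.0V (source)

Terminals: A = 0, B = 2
Nodal analysis, taking node 2 as the 0 V reference.
Source V1 fixes V_0 = 10 V.
KCL at each unknown node (sum of currents leaving = 0; resistances in Ω):
  Node 1: (V_1 - 10)/91 + (V_1 - 0)/16 + (V_1 - 0)/2000 = 0
Collecting terms: 0.07399 × V_1 = 0.1099  =>  V_1 = 1.485 V
I_R1 = (V_0 - V_1)/R1 = (10 - 1.485)/91 = 0.09357 A
P_R1 = I_R1² × R1 = (0.09357)² × 91 = 0.7967 W

Final answer: 0.7967 W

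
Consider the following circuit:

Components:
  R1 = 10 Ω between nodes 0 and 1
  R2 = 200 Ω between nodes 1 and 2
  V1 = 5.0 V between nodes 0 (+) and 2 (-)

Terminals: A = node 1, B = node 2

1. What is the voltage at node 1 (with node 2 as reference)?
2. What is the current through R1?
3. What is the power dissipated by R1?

Nodal analysis, taking node 2 as the 0 V reference.
Source V1 fixes V_0 = 5 V.
KCL at each unknown node (sum of currents leaving = 0; resistances in Ω):
  Node 1: (V_1 - 5)/10 + (V_1 - 0)/200 = 0
Collecting terms: 0.105 × V_1 = 0.5  =>  V_1 = 4.762 V
Part 1:
  Read off the nodal solution: V_1 = 4.762 V
Part 2:
  I_R1 = (V_0 - V_1)/R1 = (5 - 4.762)/10 = 0.02381 A
  Magnitude: I_R1 = 0.02381 A
Part 3:
  I_R1 = (V_0 - V_1)/R1 = (5 - 4.762)/10 = 0.02381 A
  P_R1 = I_R1² × R1 = (0.02381)² × 10 = 0.005669 W

Final answers:
1. V_1 = 4.762 V
2. I_R1 = 0.02381 A
3. P_R1 = 0.005669 W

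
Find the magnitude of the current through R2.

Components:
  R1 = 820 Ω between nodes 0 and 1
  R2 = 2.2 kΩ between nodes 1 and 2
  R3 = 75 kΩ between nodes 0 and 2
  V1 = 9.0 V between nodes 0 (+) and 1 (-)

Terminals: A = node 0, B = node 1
Nodal analysis, taking node 1 as the 0 V reference.
Source V1 fixes V_0 = 9 V.
KCL at each unknown node (sum of currents leaving = 0; resistances in Ω):
  Node 2: (V_2 - 0)/2200 + (V_2 - 9)/75000 = 0
Collecting terms: 0.0004679 × V_2 = 0.00012  =>  V_2 = 0.2565 V
I_R2 = (V_1 - V_2)/R2 = (0 - 0.2565)/2200 = -0.0001166 A
|I_R2| = 0.0001166 A

Final answer: |I_R2| = 0.0001166 A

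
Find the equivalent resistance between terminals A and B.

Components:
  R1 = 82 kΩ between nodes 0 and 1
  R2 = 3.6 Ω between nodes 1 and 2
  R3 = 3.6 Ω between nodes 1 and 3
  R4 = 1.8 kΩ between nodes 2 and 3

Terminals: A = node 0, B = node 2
Reduce the network between node 0 (A) and node 2 (B) by series/parallel combination:
  Rs1 = R3 + R4 (series, joined only at node 3) = 3.6 + 1800 = 1804 Ω
  Rp1 = R2 ‖ Rs1 (parallel, both between nodes 1 and 2) = 1/(1/3.6 + 1/1804) = 3.593 Ω
  Rs2 = R1 + Rp1 (series, joined only at node 1) = 82000 + 3.593 = 82000 Ω
R_eq = 82 kΩ

Final answer: 82 kΩ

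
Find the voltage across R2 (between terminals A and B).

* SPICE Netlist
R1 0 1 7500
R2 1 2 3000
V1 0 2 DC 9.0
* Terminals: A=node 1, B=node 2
R1 and R2 are in series across V1 (node 0 → node 1 → node 2), and the output A–B is taken across R2, so this is a voltage divider.
Series current: I = V1/(R1 + R2) = 9/(7500 + 3000) = 9/10500 = 0.0008571 A
V_R2 = I × R2 = V1 × R2/(R1 + R2) = 9 × 3000/10500 = 2.571 V

Final answer: 2.571 V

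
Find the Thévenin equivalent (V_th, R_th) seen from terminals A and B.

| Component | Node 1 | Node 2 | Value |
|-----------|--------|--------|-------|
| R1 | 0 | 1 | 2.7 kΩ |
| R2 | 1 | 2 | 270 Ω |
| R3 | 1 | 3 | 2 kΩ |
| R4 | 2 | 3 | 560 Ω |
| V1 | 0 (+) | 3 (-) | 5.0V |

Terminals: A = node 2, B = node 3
Step 1 — V_th is the open-circuit voltage V_A - V_B (nothing connected across the terminals).
Nodal analysis, taking node 3 as the 0 V reference.
Source V1 fixes V_0 = 5 V.
KCL at each unknown node (sum of currents leaving = 0; resistances in Ω):
  Node 1: (V_1 - 5)/2700 + (V_1 - V_2)/270 + (V_1 - 0)/2000 = 0
  Node 2: (V_2 - V_1)/270 + (V_2 - 0)/560 = 0
Collecting terms (coefficients in siemens):
  0.004574·V_1 - 0.003704·V_2 = 0.001852
  0.005489·V_2 - 0.003704·V_1 = 0
Determinant D = (0.004574)(0.005489) - (-0.003704)(-0.003704) = 0.00001139
V_1 = [(0.001852)(0.005489) - (-0.003704)(0)]/D = 0.8924 V
V_2 = [(0.004574)(0) - (0.001852)(-0.003704)]/D = 0.6021 V
V_th = V_2 - V_3 = 0.6021 - 0 = 0.6021 V
Step 2 — R_th: zero the source — replace V1 by a short circuit (node 3 merges into node 0) — and find the resistance seen between A (node 2) and B (node 0).
Reduce the network between node 2 (A) and node 0 (B) by series/parallel combination:
  Rp1 = R1 ‖ R3 (parallel, both between nodes 0 and 1) = 1/(1/2700 + 1/2000) = 1149 Ω
  Rs1 = R2 + Rp1 (series, joined only at node 1) = 270 + 1149 = 1419 Ω
  Rp2 = R4 ‖ Rs1 (parallel, both between nodes 0 and 2) = 1/(1/560 + 1/1419) = 401.5 Ω
R_th = 401.5 Ω

Final answer: V_th = 0.6021 V, R_th = 401.5 Ω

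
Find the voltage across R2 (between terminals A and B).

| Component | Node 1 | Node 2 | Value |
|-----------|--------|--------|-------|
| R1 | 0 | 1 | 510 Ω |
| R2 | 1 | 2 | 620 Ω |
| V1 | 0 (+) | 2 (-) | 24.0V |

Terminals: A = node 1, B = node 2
R1 and R2 are in series across V1 (node 0 → node 1 → node 2), and the output A–B is taken across R2, so this is a voltage divider.
Series current: I = V1/(R1 + R2) = 24/(510 + 620) = 24/1130 = 0.02124 A
V_R2 = I × R2 = V1 × R2/(R1 + R2) = 24 × 620/1130 = 13.17 V

Final answer: 13.17 V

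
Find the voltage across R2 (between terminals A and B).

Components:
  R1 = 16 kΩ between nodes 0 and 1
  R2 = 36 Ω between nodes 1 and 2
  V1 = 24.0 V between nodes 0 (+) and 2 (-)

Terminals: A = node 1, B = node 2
R1 and R2 are in series across V1 (node 0 → node 1 → node 2), and the output A–B is taken across R2, so this is a voltage divider.
Series current: I = V1/(R1 + R2) = 24/(16000 + 36) = 24/16040 = 0.001497 A
V_R2 = I × R2 = V1 × R2/(R1 + R2) = 24 × 36/16040 = 0.05388 V

Final answer: 0.05388 V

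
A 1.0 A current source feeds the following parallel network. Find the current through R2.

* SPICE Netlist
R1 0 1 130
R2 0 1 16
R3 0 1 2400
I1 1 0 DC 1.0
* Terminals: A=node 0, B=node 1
All resistors sit directly between nodes 0 and 1, so they are in parallel and share one voltage V; the full source current 1 A splits among them.
1/R_par = 1/130 + 1/16 + 1/2400 = 0.07061 S  =>  R_par = 14.16 Ω
V = I × R_par = 1 × 14.16 = 14.16 V
I_R2 = V/R2 = 14.16/16 = 0.8852 A

Final answer: 0.8852 A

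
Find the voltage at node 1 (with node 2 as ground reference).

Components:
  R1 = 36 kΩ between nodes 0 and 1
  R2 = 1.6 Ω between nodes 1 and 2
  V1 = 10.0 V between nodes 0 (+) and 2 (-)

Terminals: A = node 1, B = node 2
Nodal analysis, taking node 2 as the 0 V reference.
Source V1 fixes V_0 = 10 V.
KCL at each unknown node (sum of currents leaving = 0; resistances in Ω):
  Node 1: (V_1 - 10)/36000 + (V_1 - 0)/1.6 = 0
Collecting terms: 0.625 × V_1 = 0.0002778  =>  V_1 = 0.0004444 V
The requested potential is V_1 = 0.0004444 V.

Final answer: V_1 = 0.0004444 V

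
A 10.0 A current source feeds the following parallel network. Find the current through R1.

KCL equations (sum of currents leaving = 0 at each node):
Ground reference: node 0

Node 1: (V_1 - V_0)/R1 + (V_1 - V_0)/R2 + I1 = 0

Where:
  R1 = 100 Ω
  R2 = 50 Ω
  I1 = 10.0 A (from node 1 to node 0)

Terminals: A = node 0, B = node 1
All resistors sit directly between nodes 0 and 1, so they are in parallel and share one voltage V; the full source current 10 A splits among them.
1/R_par = 1/100 + 1/50 = 0.03 S  =>  R_par = 33.33 Ω
V = I × R_par = 10 × 33.33 = 333.3 V
I_R1 = V/R1 = 333.3/100 = 3.333 A

Final answer: 3.333 A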